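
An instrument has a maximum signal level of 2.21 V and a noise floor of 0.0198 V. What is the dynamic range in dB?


Dynamic range = 20 * log10(Vmax / Vnoise).
DR = 20 * log10(2.21 / 0.0198)
DR = 20 * log10(111.62)
DR = 40.95 dB

40.95 dB


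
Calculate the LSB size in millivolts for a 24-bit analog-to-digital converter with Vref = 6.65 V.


The resolution (LSB) of an ADC is Vref / 2^n.
LSB = 6.65 / 2^24
LSB = 6.65 / 16777216
LSB = 4e-07 V = 0.00039637 mV

0.00039637 mV


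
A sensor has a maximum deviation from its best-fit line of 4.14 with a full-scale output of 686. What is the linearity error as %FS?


Linearity error = (max deviation / full scale) * 100%.
Linearity = (4.14 / 686) * 100
Linearity = 0.603 %FS

0.603 %FS


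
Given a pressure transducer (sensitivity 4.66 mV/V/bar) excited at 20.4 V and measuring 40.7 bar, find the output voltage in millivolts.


Output = sensitivity * Vex * P.
Vout = 4.66 * 20.4 * 40.7
Vout = 95.064 * 40.7
Vout = 3869.1 mV

3869.1 mV


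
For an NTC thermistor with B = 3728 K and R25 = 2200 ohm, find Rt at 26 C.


NTC thermistor equation: Rt = R25 * exp(B * (1/T - 1/T25)).
T in Kelvin: 299.15 K, T25 = 298.15 K
1/T - 1/T25 = 1/299.15 - 1/298.15 = -1.121e-05
B * (1/T - 1/T25) = 3728 * -1.121e-05 = -0.0418
Rt = 2200 * exp(-0.0418) = 2109.9 ohm

2109.9 ohm


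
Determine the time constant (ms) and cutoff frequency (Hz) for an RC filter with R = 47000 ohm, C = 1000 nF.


Time constant: tau = R * C.
tau = 47000 * 1.00e-06 = 0.047 s
tau = 47.0 ms
Cutoff frequency: fc = 1 / (2*pi*R*C).
fc = 1 / (2*pi*0.047) = 3.39 Hz

tau = 47.0 ms, fc = 3.39 Hz


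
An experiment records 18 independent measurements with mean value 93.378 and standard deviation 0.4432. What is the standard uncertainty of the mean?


The standard uncertainty for Type A evaluation is u = s / sqrt(n).
u = 0.4432 / sqrt(18)
u = 0.4432 / 4.2426
u = 0.1045

0.1045


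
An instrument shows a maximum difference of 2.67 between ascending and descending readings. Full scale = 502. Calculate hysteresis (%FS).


Hysteresis = (max difference / full scale) * 100%.
H = (2.67 / 502) * 100
H = 0.532 %FS

0.532 %FS


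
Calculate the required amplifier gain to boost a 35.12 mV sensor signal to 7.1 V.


Gain = Vout / Vin (converting to same units).
G = 7.1 V / 35.12 mV
G = 7100.0 mV / 35.12 mV
G = 202.16

202.16


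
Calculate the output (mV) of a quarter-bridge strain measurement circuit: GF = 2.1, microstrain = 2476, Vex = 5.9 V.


Quarter bridge output: Vout = (GF * epsilon * Vex) / 4.
Vout = (2.1 * 2476e-6 * 5.9) / 4
Vout = 0.03067764 / 4 V
Vout = 0.00766941 V = 7.6694 mV

7.6694 mV


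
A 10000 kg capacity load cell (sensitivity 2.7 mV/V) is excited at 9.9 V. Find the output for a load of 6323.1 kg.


Vout = rated_output * Vex * (load / capacity).
Vout = 2.7 * 9.9 * (6323.1 / 10000)
Vout = 2.7 * 9.9 * 0.63231
Vout = 16.902 mV

16.902 mV


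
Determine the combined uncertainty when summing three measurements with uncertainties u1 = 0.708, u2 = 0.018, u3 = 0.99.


For a sum of independent quantities, uc = sqrt(u1^2 + u2^2 + u3^2).
uc = sqrt(0.708^2 + 0.018^2 + 0.99^2)
uc = sqrt(0.501264 + 0.000324 + 0.9801)
uc = 1.2172

1.2172


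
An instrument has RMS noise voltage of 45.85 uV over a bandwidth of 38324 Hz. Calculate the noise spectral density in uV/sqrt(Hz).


Noise spectral density = Vrms / sqrt(BW).
NSD = 45.85 / sqrt(38324)
NSD = 45.85 / 195.7652
NSD = 0.2342 uV/sqrt(Hz)

0.2342 uV/sqrt(Hz)


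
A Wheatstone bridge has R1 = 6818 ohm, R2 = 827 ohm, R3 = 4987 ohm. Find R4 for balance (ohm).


At balance: R1*R4 = R2*R3, so R4 = R2*R3/R1.
R4 = 827 * 4987 / 6818
R4 = 4124249 / 6818
R4 = 604.91 ohm

604.91 ohm


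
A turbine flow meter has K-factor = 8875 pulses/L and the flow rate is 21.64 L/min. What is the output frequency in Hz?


Frequency = K * Q / 60 (converting L/min to L/s).
f = 8875 * 21.64 / 60
f = 192055.0 / 60
f = 3200.92 Hz

3200.92 Hz


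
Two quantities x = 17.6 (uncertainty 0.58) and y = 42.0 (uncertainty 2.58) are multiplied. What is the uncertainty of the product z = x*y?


For a product z = x*y, the relative uncertainty is:
uz/z = sqrt((ux/x)^2 + (uy/y)^2)
Relative uncertainties: ux/x = 0.58/17.6 = 0.032955
uy/y = 2.58/42.0 = 0.061429
z = 17.6 * 42.0 = 739.2
uz = 739.2 * sqrt(0.032955^2 + 0.061429^2) = 51.53

51.53


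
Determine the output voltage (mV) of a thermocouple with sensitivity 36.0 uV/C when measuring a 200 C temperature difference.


The thermocouple output V = sensitivity * dT.
V = 36.0 uV/C * 200 C
V = 7200.0 uV
V = 7.2 mV

7.2 mV


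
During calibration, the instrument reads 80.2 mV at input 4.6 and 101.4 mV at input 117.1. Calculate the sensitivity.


Sensitivity = (y2 - y1) / (x2 - x1).
S = (101.4 - 80.2) / (117.1 - 4.6)
S = 21.2 / 112.5
S = 0.1884 mV/unit

0.1884 mV/unit


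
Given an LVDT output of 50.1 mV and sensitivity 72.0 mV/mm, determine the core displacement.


Displacement = Vout / sensitivity.
d = 50.1 / 72.0
d = 0.696 mm

0.696 mm


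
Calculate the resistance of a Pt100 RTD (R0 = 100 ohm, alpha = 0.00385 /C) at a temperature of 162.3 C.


The RTD equation: Rt = R0 * (1 + alpha * T).
Rt = 100 * (1 + 0.00385 * 162.3)
Rt = 100 * (1 + 0.624855)
Rt = 100 * 1.624855
Rt = 162.486 ohm

162.486 ohm


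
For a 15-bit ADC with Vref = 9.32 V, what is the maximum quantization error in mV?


The maximum quantization error is +/- LSB/2.
LSB = Vref / 2^n = 9.32 / 32768 = 0.00028442 V
Max error = LSB / 2 = 0.00028442 / 2 = 0.00014221 V
Max error = 0.1422 mV

0.1422 mV


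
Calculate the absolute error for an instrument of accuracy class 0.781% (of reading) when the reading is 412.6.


Absolute error = (accuracy% / 100) * reading.
Error = (0.781 / 100) * 412.6
Error = 0.00781 * 412.6
Error = 3.2224

3.2224


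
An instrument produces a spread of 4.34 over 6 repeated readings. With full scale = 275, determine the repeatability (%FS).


Repeatability = (spread / full scale) * 100%.
R = (4.34 / 275) * 100
R = 1.578 %FS

1.578 %FS


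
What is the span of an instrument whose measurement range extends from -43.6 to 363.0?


Span = upper range - lower range.
Span = 363.0 - (-43.6)
Span = 406.6

406.6


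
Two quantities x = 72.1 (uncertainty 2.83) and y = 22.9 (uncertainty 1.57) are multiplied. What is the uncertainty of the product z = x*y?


For a product z = x*y, the relative uncertainty is:
uz/z = sqrt((ux/x)^2 + (uy/y)^2)
Relative uncertainties: ux/x = 2.83/72.1 = 0.039251
uy/y = 1.57/22.9 = 0.068559
z = 72.1 * 22.9 = 1651.1
uz = 1651.1 * sqrt(0.039251^2 + 0.068559^2) = 130.436

130.436


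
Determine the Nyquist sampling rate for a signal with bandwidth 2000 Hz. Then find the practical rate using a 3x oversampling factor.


By Nyquist theorem, fs_min = 2 * fmax.
fs_min = 2 * 2000 = 4000 Hz
Practical rate = 3 * fs_min = 3 * 4000 = 12000 Hz

fs_min = 4000 Hz, fs_practical = 12000 Hz


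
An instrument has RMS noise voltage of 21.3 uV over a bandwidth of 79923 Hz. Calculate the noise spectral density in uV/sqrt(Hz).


Noise spectral density = Vrms / sqrt(BW).
NSD = 21.3 / sqrt(79923)
NSD = 21.3 / 282.7066
NSD = 0.0753 uV/sqrt(Hz)

0.0753 uV/sqrt(Hz)


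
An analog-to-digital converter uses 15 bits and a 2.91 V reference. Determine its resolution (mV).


The resolution (LSB) of an ADC is Vref / 2^n.
LSB = 2.91 / 2^15
LSB = 2.91 / 32768
LSB = 8.881e-05 V = 0.08880615 mV

0.08880615 mV


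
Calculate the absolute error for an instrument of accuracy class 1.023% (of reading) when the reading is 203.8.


Absolute error = (accuracy% / 100) * reading.
Error = (1.023 / 100) * 203.8
Error = 0.01023 * 203.8
Error = 2.0849

2.0849


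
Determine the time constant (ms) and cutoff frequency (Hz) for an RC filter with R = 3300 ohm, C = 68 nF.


Time constant: tau = R * C.
tau = 3300 * 6.80e-08 = 0.0002244 s
tau = 0.2244 ms
Cutoff frequency: fc = 1 / (2*pi*R*C).
fc = 1 / (2*pi*0.0002244) = 709.25 Hz

tau = 0.2244 ms, fc = 709.25 Hz


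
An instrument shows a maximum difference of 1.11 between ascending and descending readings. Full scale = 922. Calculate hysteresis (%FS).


Hysteresis = (max difference / full scale) * 100%.
H = (1.11 / 922) * 100
H = 0.12 %FS

0.12 %FS


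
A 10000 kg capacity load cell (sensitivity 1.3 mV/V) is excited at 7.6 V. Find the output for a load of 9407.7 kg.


Vout = rated_output * Vex * (load / capacity).
Vout = 1.3 * 7.6 * (9407.7 / 10000)
Vout = 1.3 * 7.6 * 0.94077
Vout = 9.295 mV

9.295 mV


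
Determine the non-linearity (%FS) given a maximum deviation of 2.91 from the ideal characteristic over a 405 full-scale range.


Linearity error = (max deviation / full scale) * 100%.
Linearity = (2.91 / 405) * 100
Linearity = 0.719 %FS

0.719 %FS


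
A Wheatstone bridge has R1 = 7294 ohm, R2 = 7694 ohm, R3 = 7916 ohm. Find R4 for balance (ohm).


At balance: R1*R4 = R2*R3, so R4 = R2*R3/R1.
R4 = 7694 * 7916 / 7294
R4 = 60905704 / 7294
R4 = 8350.11 ohm

8350.11 ohm


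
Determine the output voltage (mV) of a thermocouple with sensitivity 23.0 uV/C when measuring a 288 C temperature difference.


The thermocouple output V = sensitivity * dT.
V = 23.0 uV/C * 288 C
V = 6624.0 uV
V = 6.624 mV

6.624 mV


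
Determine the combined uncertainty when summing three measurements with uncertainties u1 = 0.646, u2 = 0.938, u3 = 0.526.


For a sum of independent quantities, uc = sqrt(u1^2 + u2^2 + u3^2).
uc = sqrt(0.646^2 + 0.938^2 + 0.526^2)
uc = sqrt(0.417316 + 0.879844 + 0.276676)
uc = 1.2545

1.2545


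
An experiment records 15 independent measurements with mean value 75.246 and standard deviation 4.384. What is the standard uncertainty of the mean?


The standard uncertainty for Type A evaluation is u = s / sqrt(n).
u = 4.384 / sqrt(15)
u = 4.384 / 3.873
u = 1.1319

1.1319


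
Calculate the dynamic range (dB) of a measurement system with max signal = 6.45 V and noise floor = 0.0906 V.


Dynamic range = 20 * log10(Vmax / Vnoise).
DR = 20 * log10(6.45 / 0.0906)
DR = 20 * log10(71.19)
DR = 37.05 dB

37.05 dB


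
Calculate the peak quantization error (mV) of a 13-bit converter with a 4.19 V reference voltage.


The maximum quantization error is +/- LSB/2.
LSB = Vref / 2^n = 4.19 / 8192 = 0.00051147 V
Max error = LSB / 2 = 0.00051147 / 2 = 0.00025574 V
Max error = 0.2557 mV

0.2557 mV


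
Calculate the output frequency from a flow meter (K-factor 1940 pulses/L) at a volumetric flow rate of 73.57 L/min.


Frequency = K * Q / 60 (converting L/min to L/s).
f = 1940 * 73.57 / 60
f = 142725.8 / 60
f = 2378.76 Hz

2378.76 Hz


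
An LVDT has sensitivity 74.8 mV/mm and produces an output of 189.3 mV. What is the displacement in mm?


Displacement = Vout / sensitivity.
d = 189.3 / 74.8
d = 2.531 mm

2.531 mm


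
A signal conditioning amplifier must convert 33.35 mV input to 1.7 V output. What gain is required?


Gain = Vout / Vin (converting to same units).
G = 1.7 V / 33.35 mV
G = 1700.0 mV / 33.35 mV
G = 50.97

50.97


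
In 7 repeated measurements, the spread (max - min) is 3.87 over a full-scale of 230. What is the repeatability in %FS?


Repeatability = (spread / full scale) * 100%.
R = (3.87 / 230) * 100
R = 1.683 %FS

1.683 %FS


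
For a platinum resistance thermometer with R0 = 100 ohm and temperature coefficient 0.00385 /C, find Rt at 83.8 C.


The RTD equation: Rt = R0 * (1 + alpha * T).
Rt = 100 * (1 + 0.00385 * 83.8)
Rt = 100 * (1 + 0.32263)
Rt = 100 * 1.32263
Rt = 132.263 ohm

132.263 ohm


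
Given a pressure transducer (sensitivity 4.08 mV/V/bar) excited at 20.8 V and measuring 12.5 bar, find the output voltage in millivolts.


Output = sensitivity * Vex * P.
Vout = 4.08 * 20.8 * 12.5
Vout = 84.864 * 12.5
Vout = 1060.8 mV

1060.8 mV


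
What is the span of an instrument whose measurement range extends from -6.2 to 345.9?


Span = upper range - lower range.
Span = 345.9 - (-6.2)
Span = 352.1

352.1


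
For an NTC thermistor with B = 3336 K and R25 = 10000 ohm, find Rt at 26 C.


NTC thermistor equation: Rt = R25 * exp(B * (1/T - 1/T25)).
T in Kelvin: 299.15 K, T25 = 298.15 K
1/T - 1/T25 = 1/299.15 - 1/298.15 = -1.121e-05
B * (1/T - 1/T25) = 3336 * -1.121e-05 = -0.0374
Rt = 10000 * exp(-0.0374) = 9632.9 ohm

9632.9 ohm


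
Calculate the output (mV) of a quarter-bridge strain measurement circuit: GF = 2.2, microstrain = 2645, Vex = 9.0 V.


Quarter bridge output: Vout = (GF * epsilon * Vex) / 4.
Vout = (2.2 * 2645e-6 * 9.0) / 4
Vout = 0.052371 / 4 V
Vout = 0.01309275 V = 13.0928 mV

13.0928 mV


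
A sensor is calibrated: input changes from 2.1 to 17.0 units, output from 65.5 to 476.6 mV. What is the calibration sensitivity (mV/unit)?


Sensitivity = (y2 - y1) / (x2 - x1).
S = (476.6 - 65.5) / (17.0 - 2.1)
S = 411.1 / 14.9
S = 27.5906 mV/unit

27.5906 mV/unit


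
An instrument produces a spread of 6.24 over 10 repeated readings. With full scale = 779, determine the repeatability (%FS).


Repeatability = (spread / full scale) * 100%.
R = (6.24 / 779) * 100
R = 0.801 %FS

0.801 %FS


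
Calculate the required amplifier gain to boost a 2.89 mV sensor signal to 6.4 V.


Gain = Vout / Vin (converting to same units).
G = 6.4 V / 2.89 mV
G = 6400.0 mV / 2.89 mV
G = 2214.53

2214.53


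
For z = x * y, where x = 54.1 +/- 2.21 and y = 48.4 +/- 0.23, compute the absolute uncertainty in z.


For a product z = x*y, the relative uncertainty is:
uz/z = sqrt((ux/x)^2 + (uy/y)^2)
Relative uncertainties: ux/x = 2.21/54.1 = 0.04085
uy/y = 0.23/48.4 = 0.004752
z = 54.1 * 48.4 = 2618.4
uz = 2618.4 * sqrt(0.04085^2 + 0.004752^2) = 107.685

107.685


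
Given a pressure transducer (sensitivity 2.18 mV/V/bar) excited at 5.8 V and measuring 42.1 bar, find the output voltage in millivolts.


Output = sensitivity * Vex * P.
Vout = 2.18 * 5.8 * 42.1
Vout = 12.644 * 42.1
Vout = 532.31 mV

532.31 mV


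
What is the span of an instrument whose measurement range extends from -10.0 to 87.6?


Span = upper range - lower range.
Span = 87.6 - (-10.0)
Span = 97.6

97.6


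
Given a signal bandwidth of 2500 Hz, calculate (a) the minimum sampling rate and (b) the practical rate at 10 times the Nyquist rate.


By Nyquist theorem, fs_min = 2 * fmax.
fs_min = 2 * 2500 = 5000 Hz
Practical rate = 10 * fs_min = 10 * 5000 = 50000 Hz

fs_min = 5000 Hz, fs_practical = 50000 Hz


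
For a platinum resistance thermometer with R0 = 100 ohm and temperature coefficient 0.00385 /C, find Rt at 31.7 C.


The RTD equation: Rt = R0 * (1 + alpha * T).
Rt = 100 * (1 + 0.00385 * 31.7)
Rt = 100 * (1 + 0.122045)
Rt = 100 * 1.122045
Rt = 112.204 ohm

112.204 ohm


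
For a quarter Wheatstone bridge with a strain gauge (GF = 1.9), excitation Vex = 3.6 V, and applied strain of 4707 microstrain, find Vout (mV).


Quarter bridge output: Vout = (GF * epsilon * Vex) / 4.
Vout = (1.9 * 4707e-6 * 3.6) / 4
Vout = 0.03219588 / 4 V
Vout = 0.00804897 V = 8.049 mV

8.049 mV


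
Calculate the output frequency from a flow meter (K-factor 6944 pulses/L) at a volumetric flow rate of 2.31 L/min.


Frequency = K * Q / 60 (converting L/min to L/s).
f = 6944 * 2.31 / 60
f = 16040.64 / 60
f = 267.34 Hz

267.34 Hz


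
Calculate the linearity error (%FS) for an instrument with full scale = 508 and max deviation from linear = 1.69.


Linearity error = (max deviation / full scale) * 100%.
Linearity = (1.69 / 508) * 100
Linearity = 0.333 %FS

0.333 %FS


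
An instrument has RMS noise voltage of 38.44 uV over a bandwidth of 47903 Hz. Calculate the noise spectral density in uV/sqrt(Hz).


Noise spectral density = Vrms / sqrt(BW).
NSD = 38.44 / sqrt(47903)
NSD = 38.44 / 218.8675
NSD = 0.1756 uV/sqrt(Hz)

0.1756 uV/sqrt(Hz)


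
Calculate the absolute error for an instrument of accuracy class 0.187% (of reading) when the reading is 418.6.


Absolute error = (accuracy% / 100) * reading.
Error = (0.187 / 100) * 418.6
Error = 0.00187 * 418.6
Error = 0.7828

0.7828


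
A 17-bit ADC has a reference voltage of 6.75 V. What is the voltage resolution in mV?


The resolution (LSB) of an ADC is Vref / 2^n.
LSB = 6.75 / 2^17
LSB = 6.75 / 131072
LSB = 5.15e-05 V = 0.05149841 mV

0.05149841 mV


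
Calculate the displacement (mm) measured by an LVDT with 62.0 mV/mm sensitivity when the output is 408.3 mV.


Displacement = Vout / sensitivity.
d = 408.3 / 62.0
d = 6.585 mm

6.585 mm


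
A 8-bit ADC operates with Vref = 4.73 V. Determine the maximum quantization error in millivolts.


The maximum quantization error is +/- LSB/2.
LSB = Vref / 2^n = 4.73 / 256 = 0.01847656 V
Max error = LSB / 2 = 0.01847656 / 2 = 0.00923828 V
Max error = 9.2383 mV

9.2383 mV


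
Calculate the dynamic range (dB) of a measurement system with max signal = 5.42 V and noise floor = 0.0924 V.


Dynamic range = 20 * log10(Vmax / Vnoise).
DR = 20 * log10(5.42 / 0.0924)
DR = 20 * log10(58.66)
DR = 35.37 dB

35.37 dB


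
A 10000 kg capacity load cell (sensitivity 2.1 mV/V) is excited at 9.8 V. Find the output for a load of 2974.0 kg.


Vout = rated_output * Vex * (load / capacity).
Vout = 2.1 * 9.8 * (2974.0 / 10000)
Vout = 2.1 * 9.8 * 0.2974
Vout = 6.12 mV

6.12 mV


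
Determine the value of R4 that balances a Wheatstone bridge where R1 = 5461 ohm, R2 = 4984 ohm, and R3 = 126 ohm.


At balance: R1*R4 = R2*R3, so R4 = R2*R3/R1.
R4 = 4984 * 126 / 5461
R4 = 627984 / 5461
R4 = 114.99 ohm

114.99 ohm


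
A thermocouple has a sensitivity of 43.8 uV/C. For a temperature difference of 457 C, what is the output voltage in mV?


The thermocouple output V = sensitivity * dT.
V = 43.8 uV/C * 457 C
V = 20016.6 uV
V = 20.017 mV

20.017 mV


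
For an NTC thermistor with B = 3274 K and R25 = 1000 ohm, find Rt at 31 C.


NTC thermistor equation: Rt = R25 * exp(B * (1/T - 1/T25)).
T in Kelvin: 304.15 K, T25 = 298.15 K
1/T - 1/T25 = 1/304.15 - 1/298.15 = -6.617e-05
B * (1/T - 1/T25) = 3274 * -6.617e-05 = -0.2166
Rt = 1000 * exp(-0.2166) = 805.2 ohm

805.2 ohm


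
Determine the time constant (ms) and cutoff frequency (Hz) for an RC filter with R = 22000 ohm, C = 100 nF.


Time constant: tau = R * C.
tau = 22000 * 1.00e-07 = 0.0022 s
tau = 2.2 ms
Cutoff frequency: fc = 1 / (2*pi*R*C).
fc = 1 / (2*pi*0.0022) = 72.34 Hz

tau = 2.2 ms, fc = 72.34 Hz


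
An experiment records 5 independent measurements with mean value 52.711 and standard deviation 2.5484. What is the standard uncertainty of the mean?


The standard uncertainty for Type A evaluation is u = s / sqrt(n).
u = 2.5484 / sqrt(5)
u = 2.5484 / 2.2361
u = 1.1397

1.1397


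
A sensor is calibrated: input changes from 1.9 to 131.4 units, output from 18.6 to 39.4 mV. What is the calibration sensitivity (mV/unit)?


Sensitivity = (y2 - y1) / (x2 - x1).
S = (39.4 - 18.6) / (131.4 - 1.9)
S = 20.8 / 129.5
S = 0.1606 mV/unit

0.1606 mV/unit


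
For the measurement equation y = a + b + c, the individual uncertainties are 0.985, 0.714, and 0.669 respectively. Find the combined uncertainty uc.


For a sum of independent quantities, uc = sqrt(u1^2 + u2^2 + u3^2).
uc = sqrt(0.985^2 + 0.714^2 + 0.669^2)
uc = sqrt(0.970225 + 0.509796 + 0.447561)
uc = 1.3884

1.3884


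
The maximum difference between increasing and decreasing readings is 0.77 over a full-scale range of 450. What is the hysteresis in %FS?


Hysteresis = (max difference / full scale) * 100%.
H = (0.77 / 450) * 100
H = 0.171 %FS

0.171 %FS


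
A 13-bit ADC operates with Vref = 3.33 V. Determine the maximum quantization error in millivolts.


The maximum quantization error is +/- LSB/2.
LSB = Vref / 2^n = 3.33 / 8192 = 0.00040649 V
Max error = LSB / 2 = 0.00040649 / 2 = 0.00020325 V
Max error = 0.2032 mV

0.2032 mV


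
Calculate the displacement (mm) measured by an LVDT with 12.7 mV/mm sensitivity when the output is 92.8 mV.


Displacement = Vout / sensitivity.
d = 92.8 / 12.7
d = 7.307 mm

7.307 mm


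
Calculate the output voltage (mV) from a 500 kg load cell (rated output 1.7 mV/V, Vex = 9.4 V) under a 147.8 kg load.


Vout = rated_output * Vex * (load / capacity).
Vout = 1.7 * 9.4 * (147.8 / 500)
Vout = 1.7 * 9.4 * 0.2956
Vout = 4.724 mV

4.724 mV


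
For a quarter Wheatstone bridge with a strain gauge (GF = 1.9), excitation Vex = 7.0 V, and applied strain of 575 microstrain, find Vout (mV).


Quarter bridge output: Vout = (GF * epsilon * Vex) / 4.
Vout = (1.9 * 575e-6 * 7.0) / 4
Vout = 0.0076475 / 4 V
Vout = 0.00191187 V = 1.9119 mV

1.9119 mV


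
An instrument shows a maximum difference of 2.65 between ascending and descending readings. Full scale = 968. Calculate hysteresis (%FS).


Hysteresis = (max difference / full scale) * 100%.
H = (2.65 / 968) * 100
H = 0.274 %FS

0.274 %FS


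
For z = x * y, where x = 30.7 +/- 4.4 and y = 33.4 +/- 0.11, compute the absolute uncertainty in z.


For a product z = x*y, the relative uncertainty is:
uz/z = sqrt((ux/x)^2 + (uy/y)^2)
Relative uncertainties: ux/x = 4.4/30.7 = 0.143322
uy/y = 0.11/33.4 = 0.003293
z = 30.7 * 33.4 = 1025.4
uz = 1025.4 * sqrt(0.143322^2 + 0.003293^2) = 146.999

146.999


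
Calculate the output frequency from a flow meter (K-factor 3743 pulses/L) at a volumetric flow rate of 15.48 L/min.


Frequency = K * Q / 60 (converting L/min to L/s).
f = 3743 * 15.48 / 60
f = 57941.64 / 60
f = 965.69 Hz

965.69 Hz


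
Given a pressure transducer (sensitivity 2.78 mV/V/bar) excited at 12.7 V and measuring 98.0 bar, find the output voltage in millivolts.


Output = sensitivity * Vex * P.
Vout = 2.78 * 12.7 * 98.0
Vout = 35.306 * 98.0
Vout = 3459.99 mV

3459.99 mV


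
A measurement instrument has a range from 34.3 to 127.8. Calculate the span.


Span = upper range - lower range.
Span = 127.8 - (34.3)
Span = 93.5

93.5


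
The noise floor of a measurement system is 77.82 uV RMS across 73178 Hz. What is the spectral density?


Noise spectral density = Vrms / sqrt(BW).
NSD = 77.82 / sqrt(73178)
NSD = 77.82 / 270.5143
NSD = 0.2877 uV/sqrt(Hz)

0.2877 uV/sqrt(Hz)


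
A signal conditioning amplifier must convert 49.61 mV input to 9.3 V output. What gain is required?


Gain = Vout / Vin (converting to same units).
G = 9.3 V / 49.61 mV
G = 9300.0 mV / 49.61 mV
G = 187.46

187.46


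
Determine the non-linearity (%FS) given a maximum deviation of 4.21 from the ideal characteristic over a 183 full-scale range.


Linearity error = (max deviation / full scale) * 100%.
Linearity = (4.21 / 183) * 100
Linearity = 2.301 %FS

2.301 %FS


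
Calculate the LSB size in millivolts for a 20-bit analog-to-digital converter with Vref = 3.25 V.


The resolution (LSB) of an ADC is Vref / 2^n.
LSB = 3.25 / 2^20
LSB = 3.25 / 1048576
LSB = 3.1e-06 V = 0.00309944 mV

0.00309944 mV


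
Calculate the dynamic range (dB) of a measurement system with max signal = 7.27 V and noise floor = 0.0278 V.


Dynamic range = 20 * log10(Vmax / Vnoise).
DR = 20 * log10(7.27 / 0.0278)
DR = 20 * log10(261.51)
DR = 48.35 dB

48.35 dB


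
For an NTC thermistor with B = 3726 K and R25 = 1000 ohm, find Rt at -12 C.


NTC thermistor equation: Rt = R25 * exp(B * (1/T - 1/T25)).
T in Kelvin: 261.15 K, T25 = 298.15 K
1/T - 1/T25 = 1/261.15 - 1/298.15 = 0.0004752
B * (1/T - 1/T25) = 3726 * 0.0004752 = 1.7706
Rt = 1000 * exp(1.7706) = 5874.4 ohm

5874.4 ohm


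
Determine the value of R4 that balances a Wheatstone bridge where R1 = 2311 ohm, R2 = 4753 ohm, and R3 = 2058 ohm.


At balance: R1*R4 = R2*R3, so R4 = R2*R3/R1.
R4 = 4753 * 2058 / 2311
R4 = 9781674 / 2311
R4 = 4232.66 ohm

4232.66 ohm


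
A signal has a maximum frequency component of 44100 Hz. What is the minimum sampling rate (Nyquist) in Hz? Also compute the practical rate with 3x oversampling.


By Nyquist theorem, fs_min = 2 * fmax.
fs_min = 2 * 44100 = 88200 Hz
Practical rate = 3 * fs_min = 3 * 88200 = 264600 Hz

fs_min = 88200 Hz, fs_practical = 264600 Hz


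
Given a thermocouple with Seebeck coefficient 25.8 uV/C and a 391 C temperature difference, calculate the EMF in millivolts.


The thermocouple output V = sensitivity * dT.
V = 25.8 uV/C * 391 C
V = 10087.8 uV
V = 10.088 mV

10.088 mV


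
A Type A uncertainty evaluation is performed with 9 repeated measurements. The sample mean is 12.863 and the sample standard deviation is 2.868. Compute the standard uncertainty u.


The standard uncertainty for Type A evaluation is u = s / sqrt(n).
u = 2.868 / sqrt(9)
u = 2.868 / 3.0
u = 0.956

0.956


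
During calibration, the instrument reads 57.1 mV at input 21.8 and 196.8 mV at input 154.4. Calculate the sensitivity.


Sensitivity = (y2 - y1) / (x2 - x1).
S = (196.8 - 57.1) / (154.4 - 21.8)
S = 139.7 / 132.6
S = 1.0535 mV/unit

1.0535 mV/unit


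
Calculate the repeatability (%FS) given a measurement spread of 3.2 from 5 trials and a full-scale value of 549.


Repeatability = (spread / full scale) * 100%.
R = (3.2 / 549) * 100
R = 0.583 %FS

0.583 %FS


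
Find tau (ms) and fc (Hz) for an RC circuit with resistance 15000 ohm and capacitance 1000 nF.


Time constant: tau = R * C.
tau = 15000 * 1.00e-06 = 0.015 s
tau = 15.0 ms
Cutoff frequency: fc = 1 / (2*pi*R*C).
fc = 1 / (2*pi*0.015) = 10.61 Hz

tau = 15.0 ms, fc = 10.61 Hz


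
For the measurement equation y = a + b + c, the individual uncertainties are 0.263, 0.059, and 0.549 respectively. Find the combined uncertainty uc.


For a sum of independent quantities, uc = sqrt(u1^2 + u2^2 + u3^2).
uc = sqrt(0.263^2 + 0.059^2 + 0.549^2)
uc = sqrt(0.069169 + 0.003481 + 0.301401)
uc = 0.6116

0.6116


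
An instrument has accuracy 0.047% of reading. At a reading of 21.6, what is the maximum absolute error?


Absolute error = (accuracy% / 100) * reading.
Error = (0.047 / 100) * 21.6
Error = 0.00047 * 21.6
Error = 0.0102

0.0102


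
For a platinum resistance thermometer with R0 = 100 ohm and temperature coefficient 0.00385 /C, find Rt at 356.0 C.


The RTD equation: Rt = R0 * (1 + alpha * T).
Rt = 100 * (1 + 0.00385 * 356.0)
Rt = 100 * (1 + 1.3706)
Rt = 100 * 2.3706
Rt = 237.06 ohm

237.06 ohm


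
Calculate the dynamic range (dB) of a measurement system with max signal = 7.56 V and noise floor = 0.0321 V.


Dynamic range = 20 * log10(Vmax / Vnoise).
DR = 20 * log10(7.56 / 0.0321)
DR = 20 * log10(235.51)
DR = 47.44 dB

47.44 dB


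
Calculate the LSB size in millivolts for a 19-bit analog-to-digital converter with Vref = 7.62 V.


The resolution (LSB) of an ADC is Vref / 2^n.
LSB = 7.62 / 2^19
LSB = 7.62 / 524288
LSB = 1.453e-05 V = 0.014534 mV

0.014534 mV


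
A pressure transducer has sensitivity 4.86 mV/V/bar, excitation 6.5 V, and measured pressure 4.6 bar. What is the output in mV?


Output = sensitivity * Vex * P.
Vout = 4.86 * 6.5 * 4.6
Vout = 31.59 * 4.6
Vout = 145.31 mV

145.31 mV


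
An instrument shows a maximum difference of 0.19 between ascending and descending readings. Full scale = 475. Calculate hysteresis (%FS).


Hysteresis = (max difference / full scale) * 100%.
H = (0.19 / 475) * 100
H = 0.04 %FS

0.04 %FS


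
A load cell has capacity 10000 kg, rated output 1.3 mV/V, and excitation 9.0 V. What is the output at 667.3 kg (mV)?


Vout = rated_output * Vex * (load / capacity).
Vout = 1.3 * 9.0 * (667.3 / 10000)
Vout = 1.3 * 9.0 * 0.06673
Vout = 0.781 mV

0.781 mV


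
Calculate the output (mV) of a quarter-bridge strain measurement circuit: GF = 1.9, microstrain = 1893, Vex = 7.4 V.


Quarter bridge output: Vout = (GF * epsilon * Vex) / 4.
Vout = (1.9 * 1893e-6 * 7.4) / 4
Vout = 0.02661558 / 4 V
Vout = 0.00665389 V = 6.6539 mV

6.6539 mV


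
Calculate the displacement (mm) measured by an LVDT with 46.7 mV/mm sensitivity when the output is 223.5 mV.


Displacement = Vout / sensitivity.
d = 223.5 / 46.7
d = 4.786 mm

4.786 mm


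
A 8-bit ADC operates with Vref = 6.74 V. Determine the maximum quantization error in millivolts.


The maximum quantization error is +/- LSB/2.
LSB = Vref / 2^n = 6.74 / 256 = 0.02632813 V
Max error = LSB / 2 = 0.02632813 / 2 = 0.01316406 V
Max error = 13.1641 mV

13.1641 mV


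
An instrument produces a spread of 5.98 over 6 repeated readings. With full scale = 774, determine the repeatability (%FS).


Repeatability = (spread / full scale) * 100%.
R = (5.98 / 774) * 100
R = 0.773 %FS

0.773 %FS


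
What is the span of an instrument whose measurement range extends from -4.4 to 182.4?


Span = upper range - lower range.
Span = 182.4 - (-4.4)
Span = 186.8

186.8


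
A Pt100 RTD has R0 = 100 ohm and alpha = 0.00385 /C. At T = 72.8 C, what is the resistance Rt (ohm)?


The RTD equation: Rt = R0 * (1 + alpha * T).
Rt = 100 * (1 + 0.00385 * 72.8)
Rt = 100 * (1 + 0.28028)
Rt = 100 * 1.28028
Rt = 128.028 ohm

128.028 ohm


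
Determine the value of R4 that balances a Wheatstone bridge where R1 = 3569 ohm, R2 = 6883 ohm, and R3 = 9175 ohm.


At balance: R1*R4 = R2*R3, so R4 = R2*R3/R1.
R4 = 6883 * 9175 / 3569
R4 = 63151525 / 3569
R4 = 17694.46 ohm

17694.46 ohm


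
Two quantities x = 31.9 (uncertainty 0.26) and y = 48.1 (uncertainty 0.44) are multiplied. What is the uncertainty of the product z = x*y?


For a product z = x*y, the relative uncertainty is:
uz/z = sqrt((ux/x)^2 + (uy/y)^2)
Relative uncertainties: ux/x = 0.26/31.9 = 0.00815
uy/y = 0.44/48.1 = 0.009148
z = 31.9 * 48.1 = 1534.4
uz = 1534.4 * sqrt(0.00815^2 + 0.009148^2) = 18.799

18.799


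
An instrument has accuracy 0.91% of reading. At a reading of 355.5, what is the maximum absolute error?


Absolute error = (accuracy% / 100) * reading.
Error = (0.91 / 100) * 355.5
Error = 0.0091 * 355.5
Error = 3.2351

3.2351


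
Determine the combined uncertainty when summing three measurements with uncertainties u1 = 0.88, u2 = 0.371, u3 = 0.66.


For a sum of independent quantities, uc = sqrt(u1^2 + u2^2 + u3^2).
uc = sqrt(0.88^2 + 0.371^2 + 0.66^2)
uc = sqrt(0.7744 + 0.137641 + 0.4356)
uc = 1.1609

1.1609


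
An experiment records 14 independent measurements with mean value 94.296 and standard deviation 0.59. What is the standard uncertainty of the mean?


The standard uncertainty for Type A evaluation is u = s / sqrt(n).
u = 0.59 / sqrt(14)
u = 0.59 / 3.7417
u = 0.1577

0.1577


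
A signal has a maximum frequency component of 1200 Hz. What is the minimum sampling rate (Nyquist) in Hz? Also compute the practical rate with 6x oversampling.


By Nyquist theorem, fs_min = 2 * fmax.
fs_min = 2 * 1200 = 2400 Hz
Practical rate = 6 * fs_min = 6 * 2400 = 14400 Hz

fs_min = 2400 Hz, fs_practical = 14400 Hz


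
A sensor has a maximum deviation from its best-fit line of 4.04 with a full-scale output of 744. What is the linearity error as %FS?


Linearity error = (max deviation / full scale) * 100%.
Linearity = (4.04 / 744) * 100
Linearity = 0.543 %FS

0.543 %FS


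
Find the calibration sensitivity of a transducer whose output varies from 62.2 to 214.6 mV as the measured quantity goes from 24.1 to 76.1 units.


Sensitivity = (y2 - y1) / (x2 - x1).
S = (214.6 - 62.2) / (76.1 - 24.1)
S = 152.4 / 52.0
S = 2.9308 mV/unit

2.9308 mV/unit


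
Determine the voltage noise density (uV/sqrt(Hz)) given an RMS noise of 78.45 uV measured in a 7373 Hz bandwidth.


Noise spectral density = Vrms / sqrt(BW).
NSD = 78.45 / sqrt(7373)
NSD = 78.45 / 85.8662
NSD = 0.9136 uV/sqrt(Hz)

0.9136 uV/sqrt(Hz)


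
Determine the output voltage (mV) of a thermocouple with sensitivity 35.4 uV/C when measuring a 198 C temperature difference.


The thermocouple output V = sensitivity * dT.
V = 35.4 uV/C * 198 C
V = 7009.2 uV
V = 7.009 mV

7.009 mV


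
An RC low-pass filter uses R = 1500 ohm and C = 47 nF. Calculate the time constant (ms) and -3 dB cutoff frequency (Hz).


Time constant: tau = R * C.
tau = 1500 * 4.70e-08 = 7.05e-05 s
tau = 0.0705 ms
Cutoff frequency: fc = 1 / (2*pi*R*C).
fc = 1 / (2*pi*7.05e-05) = 2257.52 Hz

tau = 0.0705 ms, fc = 2257.52 Hz


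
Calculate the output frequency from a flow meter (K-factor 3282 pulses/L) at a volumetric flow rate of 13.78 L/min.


Frequency = K * Q / 60 (converting L/min to L/s).
f = 3282 * 13.78 / 60
f = 45225.96 / 60
f = 753.77 Hz

753.77 Hz


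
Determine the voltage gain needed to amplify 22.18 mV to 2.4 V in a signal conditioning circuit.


Gain = Vout / Vin (converting to same units).
G = 2.4 V / 22.18 mV
G = 2400.0 mV / 22.18 mV
G = 108.21

108.21


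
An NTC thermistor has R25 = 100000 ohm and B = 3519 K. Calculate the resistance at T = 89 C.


NTC thermistor equation: Rt = R25 * exp(B * (1/T - 1/T25)).
T in Kelvin: 362.15 K, T25 = 298.15 K
1/T - 1/T25 = 1/362.15 - 1/298.15 = -0.00059273
B * (1/T - 1/T25) = 3519 * -0.00059273 = -2.0858
Rt = 100000 * exp(-2.0858) = 12420.6 ohm

12420.6 ohm


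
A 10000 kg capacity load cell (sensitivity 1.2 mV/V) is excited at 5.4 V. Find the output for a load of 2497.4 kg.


Vout = rated_output * Vex * (load / capacity).
Vout = 1.2 * 5.4 * (2497.4 / 10000)
Vout = 1.2 * 5.4 * 0.24974
Vout = 1.618 mV

1.618 mV


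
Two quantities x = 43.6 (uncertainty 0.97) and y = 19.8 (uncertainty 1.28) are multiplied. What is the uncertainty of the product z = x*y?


For a product z = x*y, the relative uncertainty is:
uz/z = sqrt((ux/x)^2 + (uy/y)^2)
Relative uncertainties: ux/x = 0.97/43.6 = 0.022248
uy/y = 1.28/19.8 = 0.064646
z = 43.6 * 19.8 = 863.3
uz = 863.3 * sqrt(0.022248^2 + 0.064646^2) = 59.02

59.02


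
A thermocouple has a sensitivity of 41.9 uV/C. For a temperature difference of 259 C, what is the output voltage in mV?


The thermocouple output V = sensitivity * dT.
V = 41.9 uV/C * 259 C
V = 10852.1 uV
V = 10.852 mV

10.852 mV


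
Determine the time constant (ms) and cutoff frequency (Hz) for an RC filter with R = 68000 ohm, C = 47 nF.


Time constant: tau = R * C.
tau = 68000 * 4.70e-08 = 0.003196 s
tau = 3.196 ms
Cutoff frequency: fc = 1 / (2*pi*R*C).
fc = 1 / (2*pi*0.003196) = 49.8 Hz

tau = 3.196 ms, fc = 49.8 Hz


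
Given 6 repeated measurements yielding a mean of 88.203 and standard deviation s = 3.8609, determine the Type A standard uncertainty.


The standard uncertainty for Type A evaluation is u = s / sqrt(n).
u = 3.8609 / sqrt(6)
u = 3.8609 / 2.4495
u = 1.5762

1.5762


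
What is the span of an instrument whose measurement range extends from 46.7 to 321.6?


Span = upper range - lower range.
Span = 321.6 - (46.7)
Span = 274.9

274.9


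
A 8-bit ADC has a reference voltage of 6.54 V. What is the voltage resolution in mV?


The resolution (LSB) of an ADC is Vref / 2^n.
LSB = 6.54 / 2^8
LSB = 6.54 / 256
LSB = 0.02554688 V = 25.546875 mV

25.546875 mV


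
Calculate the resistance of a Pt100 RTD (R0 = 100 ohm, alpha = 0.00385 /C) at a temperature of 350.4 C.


The RTD equation: Rt = R0 * (1 + alpha * T).
Rt = 100 * (1 + 0.00385 * 350.4)
Rt = 100 * (1 + 1.34904)
Rt = 100 * 2.34904
Rt = 234.904 ohm

234.904 ohm


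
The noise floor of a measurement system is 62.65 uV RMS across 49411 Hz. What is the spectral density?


Noise spectral density = Vrms / sqrt(BW).
NSD = 62.65 / sqrt(49411)
NSD = 62.65 / 222.2859
NSD = 0.2818 uV/sqrt(Hz)

0.2818 uV/sqrt(Hz)


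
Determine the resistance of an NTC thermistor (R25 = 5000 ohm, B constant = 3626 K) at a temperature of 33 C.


NTC thermistor equation: Rt = R25 * exp(B * (1/T - 1/T25)).
T in Kelvin: 306.15 K, T25 = 298.15 K
1/T - 1/T25 = 1/306.15 - 1/298.15 = -8.764e-05
B * (1/T - 1/T25) = 3626 * -8.764e-05 = -0.3178
Rt = 5000 * exp(-0.3178) = 3638.8 ohm

3638.8 ohm


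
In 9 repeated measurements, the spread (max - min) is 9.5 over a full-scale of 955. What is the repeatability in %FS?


Repeatability = (spread / full scale) * 100%.
R = (9.5 / 955) * 100
R = 0.995 %FS

0.995 %FS


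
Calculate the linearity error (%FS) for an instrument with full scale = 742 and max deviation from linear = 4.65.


Linearity error = (max deviation / full scale) * 100%.
Linearity = (4.65 / 742) * 100
Linearity = 0.627 %FS

0.627 %FS


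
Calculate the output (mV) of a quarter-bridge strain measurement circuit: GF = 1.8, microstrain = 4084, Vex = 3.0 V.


Quarter bridge output: Vout = (GF * epsilon * Vex) / 4.
Vout = (1.8 * 4084e-6 * 3.0) / 4
Vout = 0.0220536 / 4 V
Vout = 0.0055134 V = 5.5134 mV

5.5134 mV


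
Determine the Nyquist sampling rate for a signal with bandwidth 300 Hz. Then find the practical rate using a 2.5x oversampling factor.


By Nyquist theorem, fs_min = 2 * fmax.
fs_min = 2 * 300 = 600 Hz
Practical rate = 2.5 * fs_min = 2.5 * 600 = 1500 Hz

fs_min = 600 Hz, fs_practical = 1500 Hz


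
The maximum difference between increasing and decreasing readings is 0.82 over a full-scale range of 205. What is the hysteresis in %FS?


Hysteresis = (max difference / full scale) * 100%.
H = (0.82 / 205) * 100
H = 0.4 %FS

0.4 %FS


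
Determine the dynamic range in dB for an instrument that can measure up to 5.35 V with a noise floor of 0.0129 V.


Dynamic range = 20 * log10(Vmax / Vnoise).
DR = 20 * log10(5.35 / 0.0129)
DR = 20 * log10(414.73)
DR = 52.36 dB

52.36 dB


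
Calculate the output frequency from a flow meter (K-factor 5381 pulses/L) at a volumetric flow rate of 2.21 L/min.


Frequency = K * Q / 60 (converting L/min to L/s).
f = 5381 * 2.21 / 60
f = 11892.01 / 60
f = 198.2 Hz

198.2 Hz


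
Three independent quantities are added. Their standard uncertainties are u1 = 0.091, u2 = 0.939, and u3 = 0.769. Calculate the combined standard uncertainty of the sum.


For a sum of independent quantities, uc = sqrt(u1^2 + u2^2 + u3^2).
uc = sqrt(0.091^2 + 0.939^2 + 0.769^2)
uc = sqrt(0.008281 + 0.881721 + 0.591361)
uc = 1.2171

1.2171


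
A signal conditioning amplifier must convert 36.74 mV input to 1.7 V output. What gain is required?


Gain = Vout / Vin (converting to same units).
G = 1.7 V / 36.74 mV
G = 1700.0 mV / 36.74 mV
G = 46.27

46.27


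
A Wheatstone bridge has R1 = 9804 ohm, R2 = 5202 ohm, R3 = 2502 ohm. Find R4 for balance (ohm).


At balance: R1*R4 = R2*R3, so R4 = R2*R3/R1.
R4 = 5202 * 2502 / 9804
R4 = 13015404 / 9804
R4 = 1327.56 ohm

1327.56 ohm


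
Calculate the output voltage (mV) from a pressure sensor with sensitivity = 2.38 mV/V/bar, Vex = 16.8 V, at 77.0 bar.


Output = sensitivity * Vex * P.
Vout = 2.38 * 16.8 * 77.0
Vout = 39.984 * 77.0
Vout = 3078.77 mV

3078.77 mV


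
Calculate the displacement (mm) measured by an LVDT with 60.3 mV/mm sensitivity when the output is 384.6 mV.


Displacement = Vout / sensitivity.
d = 384.6 / 60.3
d = 6.378 mm

6.378 mm


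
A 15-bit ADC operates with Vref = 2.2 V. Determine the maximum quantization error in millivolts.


The maximum quantization error is +/- LSB/2.
LSB = Vref / 2^n = 2.2 / 32768 = 6.714e-05 V
Max error = LSB / 2 = 6.714e-05 / 2 = 3.357e-05 V
Max error = 0.0336 mV

0.0336 mV


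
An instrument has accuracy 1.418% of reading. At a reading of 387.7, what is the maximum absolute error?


Absolute error = (accuracy% / 100) * reading.
Error = (1.418 / 100) * 387.7
Error = 0.01418 * 387.7
Error = 5.4976

5.4976


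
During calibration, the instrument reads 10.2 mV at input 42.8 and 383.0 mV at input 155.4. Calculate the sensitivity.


Sensitivity = (y2 - y1) / (x2 - x1).
S = (383.0 - 10.2) / (155.4 - 42.8)
S = 372.8 / 112.6
S = 3.3108 mV/unit

3.3108 mV/unit


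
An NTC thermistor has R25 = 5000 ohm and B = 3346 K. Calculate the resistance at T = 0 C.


NTC thermistor equation: Rt = R25 * exp(B * (1/T - 1/T25)).
T in Kelvin: 273.15 K, T25 = 298.15 K
1/T - 1/T25 = 1/273.15 - 1/298.15 = 0.00030698
B * (1/T - 1/T25) = 3346 * 0.00030698 = 1.0271
Rt = 5000 * exp(1.0271) = 13965.3 ohm

13965.3 ohm


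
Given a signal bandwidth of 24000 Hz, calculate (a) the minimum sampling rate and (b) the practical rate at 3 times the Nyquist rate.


By Nyquist theorem, fs_min = 2 * fmax.
fs_min = 2 * 24000 = 48000 Hz
Practical rate = 3 * fs_min = 3 * 48000 = 144000 Hz

fs_min = 48000 Hz, fs_practical = 144000 Hz
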